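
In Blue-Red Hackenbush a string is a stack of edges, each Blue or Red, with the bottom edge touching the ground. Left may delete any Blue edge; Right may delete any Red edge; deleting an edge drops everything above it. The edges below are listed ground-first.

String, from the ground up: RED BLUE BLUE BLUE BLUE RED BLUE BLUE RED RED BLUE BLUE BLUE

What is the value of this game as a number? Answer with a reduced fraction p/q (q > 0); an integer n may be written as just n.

step 1: add RED to get R; options L={ · } R={ 0 } = -1
step 2: add BLUE to get RB; options L={ -1 } R={ 0 } = -1/2
step 3: add BLUE to get RBB; options L={ -1,-1/2 } R={ 0 } = -1/4
step 4: add BLUE to get RBBB; options L={ -1,-1/2,-1/4 } R={ 0 } = -1/8
step 5: add BLUE to get RBBBB; options L={ -1,-1/2,-1/4,-1/8 } R={ 0 } = -1/16
step 6: add RED to get RBBBBR; options L={ -1,-1/2,-1/4,-1/8 } R={ -1/16,0 } = -3/32
step 7: add BLUE to get RBBBBRB; options L={ -1,-1/2,-1/4,-1/8,-3/32 } R={ -1/16,0 } = -5/64
step 8: add BLUE to get RBBBBRBB; options L={ -1,-1/2,-1/4,-1/8,-3/32,-5/64 } R={ -1/16,0 } = -9/128
step 9: add RED to get RBBBBRBBR; options L={ -1,-1/2,-1/4,-1/8,-3/32,-5/64 } R={ -9/128,-1/16,0 } = -19/256
step 10: add RED to get RBBBBRBBRR; options L={ -1,-1/2,-1/4,-1/8,-3/32,-5/64 } R={ -19/256,-9/128,-1/16,0 } = -39/512
step 11: add BLUE to get RBBBBRBBRRB; options L={ -1,-1/2,-1/4,-1/8,-3/32,-5/64,-39/512 } R={ -19/256,-9/128,-1/16,0 } = -77/1024
step 12: add BLUE to get RBBBBRBBRRBB; options L={ -1,-1/2,-1/4,-1/8,-3/32,-5/64,-39/512,-77/1024 } R={ -19/256,-9/128,-1/16,0 } = -153/2048
step 13: add BLUE to get RBBBBRBBRRBBB; options L={ -1,-1/2,-1/4,-1/8,-3/32,-5/64,-39/512,-77/1024,-153/2048 } R={ -19/256,-9/128,-1/16,0 } = -305/4096

-305/4096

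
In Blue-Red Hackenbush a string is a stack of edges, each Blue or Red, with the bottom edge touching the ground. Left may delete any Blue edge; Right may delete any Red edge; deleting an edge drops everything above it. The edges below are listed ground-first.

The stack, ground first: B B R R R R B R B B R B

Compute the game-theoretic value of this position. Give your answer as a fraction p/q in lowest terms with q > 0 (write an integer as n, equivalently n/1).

1115/1024

Prefix values for B B R R R R B R B B R B via {L|R} + simplicity:
B: Left { 0 }, Right { · } => simplest 1
BB: Left { 0,1 }, Right { · } => simplest 2
BBR: Left { 0,1 }, Right { 2 } => simplest 3/2
BBRR: Left { 0,1 }, Right { 3/2,2 } => simplest 5/4
BBRRR: Left { 0,1 }, Right { 5/4,3/2,2 } => simplest 9/8
BBRRRR: Left { 0,1 }, Right { 9/8,5/4,3/2,2 } => simplest 17/16
BBRRRRB: Left { 0,1,17/16 }, Right { 9/8,5/4,3/2,2 } => simplest 35/32
BBRRRRBR: Left { 0,1,17/16 }, Right { 35/32,9/8,5/4,3/2,2 } => simplest 69/64
BBRRRRBRB: Left { 0,1,17/16,69/64 }, Right { 35/32,9/8,5/4,3/2,2 } => simplest 139/128
BBRRRRBRBB: Left { 0,1,17/16,69/64,139/128 }, Right { 35/32,9/8,5/4,3/2,2 } => simplest 279/256
BBRRRRBRBBR: Left { 0,1,17/16,69/64,139/128 }, Right { 279/256,35/32,9/8,5/4,3/2,2 } => simplest 557/512
BBRRRRBRBBRB: Left { 0,1,17/16,69/64,139/128,557/512 }, Right { 279/256,35/32,9/8,5/4,3/2,2 } => simplest 1115/1024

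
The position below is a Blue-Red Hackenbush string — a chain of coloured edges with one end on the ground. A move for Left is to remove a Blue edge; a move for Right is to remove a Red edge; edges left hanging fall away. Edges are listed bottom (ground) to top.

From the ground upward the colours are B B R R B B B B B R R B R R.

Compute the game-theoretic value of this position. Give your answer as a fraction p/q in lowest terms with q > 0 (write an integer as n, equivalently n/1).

1 of 14 · B · max L 0 · min R +∞ ⇒ 1
2 of 14 · BB · max L 1 · min R +∞ ⇒ 2
3 of 14 · BBR · max L 1 · min R 2 ⇒ 3/2
4 of 14 · BBRR · max L 1 · min R 3/2 ⇒ 5/4
5 of 14 · BBRRB · max L 5/4 · min R 3/2 ⇒ 11/8
6 of 14 · BBRRBB · max L 11/8 · min R 3/2 ⇒ 23/16
7 of 14 · BBRRBBB · max L 23/16 · min R 3/2 ⇒ 47/32
8 of 14 · BBRRBBBB · max L 47/32 · min R 3/2 ⇒ 95/64
9 of 14 · BBRRBBBBB · max L 95/64 · min R 3/2 ⇒ 191/128
10 of 14 · BBRRBBBBBR · max L 95/64 · min R 191/128 ⇒ 381/256
11 of 14 · BBRRBBBBBRR · max L 95/64 · min R 381/256 ⇒ 761/512
12 of 14 · BBRRBBBBBRRB · max L 761/512 · min R 381/256 ⇒ 1523/1024
13 of 14 · BBRRBBBBBRRBR · max L 761/512 · min R 1523/1024 ⇒ 3045/2048
14 of 14 · BBRRBBBBBRRBRR · max L 761/512 · min R 3045/2048 ⇒ 6089/4096

6089/4096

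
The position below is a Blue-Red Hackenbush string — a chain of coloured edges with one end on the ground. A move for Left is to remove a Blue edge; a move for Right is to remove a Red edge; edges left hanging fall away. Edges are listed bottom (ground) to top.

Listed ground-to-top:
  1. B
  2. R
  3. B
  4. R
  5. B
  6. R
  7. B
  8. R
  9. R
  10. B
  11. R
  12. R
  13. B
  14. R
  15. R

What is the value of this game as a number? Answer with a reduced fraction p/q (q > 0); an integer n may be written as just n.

edge 1 of 15 (B): { 0 |  } -> 1
edge 2 of 15 (R): { 0 | 1 } -> 1/2
edge 3 of 15 (B): { 0 1/2 | 1 } -> 3/4
edge 4 of 15 (R): { 0 1/2 | 3/4 1 } -> 5/8
edge 5 of 15 (B): { 0 1/2 5/8 | 3/4 1 } -> 11/16
edge 6 of 15 (R): { 0 1/2 5/8 | 11/16 3/4 1 } -> 21/32
edge 7 of 15 (B): { 0 1/2 5/8 21/32 | 11/16 3/4 1 } -> 43/64
edge 8 of 15 (R): { 0 1/2 5/8 21/32 | 43/64 11/16 3/4 1 } -> 85/128
edge 9 of 15 (R): { 0 1/2 5/8 21/32 | 85/128 43/64 11/16 3/4 1 } -> 169/256
edge 10 of 15 (B): { 0 1/2 5/8 21/32 169/256 | 85/128 43/64 11/16 3/4 1 } -> 339/512
edge 11 of 15 (R): { 0 1/2 5/8 21/32 169/256 | 339/512 85/128 43/64 11/16 3/4 1 } -> 677/1024
edge 12 of 15 (R): { 0 1/2 5/8 21/32 169/256 | 677/1024 339/512 85/128 43/64 11/16 3/4 1 } -> 1353/2048
edge 13 of 15 (B): { 0 1/2 5/8 21/32 169/256 1353/2048 | 677/1024 339/512 85/128 43/64 11/16 3/4 1 } -> 2707/4096
edge 14 of 15 (R): { 0 1/2 5/8 21/32 169/256 1353/2048 | 2707/4096 677/1024 339/512 85/128 43/64 11/16 3/4 1 } -> 5413/8192
edge 15 of 15 (R): { 0 1/2 5/8 21/32 169/256 1353/2048 | 5413/8192 2707/4096 677/1024 339/512 85/128 43/64 11/16 3/4 1 } -> 10825/16384

10825/16384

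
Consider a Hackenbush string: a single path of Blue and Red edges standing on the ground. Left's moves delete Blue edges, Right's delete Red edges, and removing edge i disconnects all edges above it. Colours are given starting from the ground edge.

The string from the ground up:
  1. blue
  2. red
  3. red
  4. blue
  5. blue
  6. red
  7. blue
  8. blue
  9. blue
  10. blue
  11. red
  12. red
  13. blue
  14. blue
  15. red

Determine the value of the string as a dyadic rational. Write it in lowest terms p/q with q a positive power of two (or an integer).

7117/16384

Build G(s[:k]) for k = 1..15, string s = blue red red blue blue red blue blue blue blue red red blue blue red.
G_1 [b]  L=[0]  R=[·]  so 1
G_2 [br]  L=[0]  R=[1]  so 1/2
G_3 [brr]  L=[0]  R=[1/2,1]  so 1/4
G_4 [brrb]  L=[0,1/4]  R=[1/2,1]  so 3/8
G_5 [brrbb]  L=[0,1/4,3/8]  R=[1/2,1]  so 7/16
G_6 [brrbbr]  L=[0,1/4,3/8]  R=[7/16,1/2,1]  so 13/32
G_7 [brrbbrb]  L=[0,1/4,3/8,13/32]  R=[7/16,1/2,1]  so 27/64
G_8 [brrbbrbb]  L=[0,1/4,3/8,13/32,27/64]  R=[7/16,1/2,1]  so 55/128
G_9 [brrbbrbbb]  L=[0,1/4,3/8,13/32,27/64,55/128]  R=[7/16,1/2,1]  so 111/256
G_10 [brrbbrbbbb]  L=[0,1/4,3/8,13/32,27/64,55/128,111/256]  R=[7/16,1/2,1]  so 223/512
G_11 [brrbbrbbbbr]  L=[0,1/4,3/8,13/32,27/64,55/128,111/256]  R=[223/512,7/16,1/2,1]  so 445/1024
G_12 [brrbbrbbbbrr]  L=[0,1/4,3/8,13/32,27/64,55/128,111/256]  R=[445/1024,223/512,7/16,1/2,1]  so 889/2048
G_13 [brrbbrbbbbrrb]  L=[0,1/4,3/8,13/32,27/64,55/128,111/256,889/2048]  R=[445/1024,223/512,7/16,1/2,1]  so 1779/4096
G_14 [brrbbrbbbbrrbb]  L=[0,1/4,3/8,13/32,27/64,55/128,111/256,889/2048,1779/4096]  R=[445/1024,223/512,7/16,1/2,1]  so 3559/8192
G_15 [brrbbrbbbbrrbbr]  L=[0,1/4,3/8,13/32,27/64,55/128,111/256,889/2048,1779/4096]  R=[3559/8192,445/1024,223/512,7/16,1/2,1]  so 7117/16384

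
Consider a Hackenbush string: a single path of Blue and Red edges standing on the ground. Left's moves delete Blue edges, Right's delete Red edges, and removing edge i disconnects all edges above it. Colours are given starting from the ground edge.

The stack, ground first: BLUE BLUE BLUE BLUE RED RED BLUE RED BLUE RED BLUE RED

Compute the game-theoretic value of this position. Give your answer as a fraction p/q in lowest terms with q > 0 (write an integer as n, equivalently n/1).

853/256

1 of 12 · B · max L 0 · min R +∞ = 1
2 of 12 · BB · max L 1 · min R +∞ = 2
3 of 12 · BBB · max L 2 · min R +∞ = 3
4 of 12 · BBBB · max L 3 · min R +∞ = 4
5 of 12 · BBBBR · max L 3 · min R 4 = 7/2
6 of 12 · BBBBRR · max L 3 · min R 7/2 = 13/4
7 of 12 · BBBBRRB · max L 13/4 · min R 7/2 = 27/8
8 of 12 · BBBBRRBR · max L 13/4 · min R 27/8 = 53/16
9 of 12 · BBBBRRBRB · max L 53/16 · min R 27/8 = 107/32
10 of 12 · BBBBRRBRBR · max L 53/16 · min R 107/32 = 213/64
11 of 12 · BBBBRRBRBRB · max L 213/64 · min R 107/32 = 427/128
12 of 12 · BBBBRRBRBRBR · max L 213/64 · min R 427/128 = 853/256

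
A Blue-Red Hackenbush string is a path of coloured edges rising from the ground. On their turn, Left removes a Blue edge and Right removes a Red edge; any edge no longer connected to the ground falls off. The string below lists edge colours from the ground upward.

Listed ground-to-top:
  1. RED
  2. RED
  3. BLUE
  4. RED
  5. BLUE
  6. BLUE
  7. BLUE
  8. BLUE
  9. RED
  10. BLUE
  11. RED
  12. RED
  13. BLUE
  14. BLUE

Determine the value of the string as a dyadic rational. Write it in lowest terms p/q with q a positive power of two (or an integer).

Prefix values for RED RED BLUE RED BLUE BLUE BLUE BLUE RED BLUE RED RED BLUE BLUE via {L|R} + simplicity:
R: Left { · }, Right { 0 } — simplest -1
RR: Left { · }, Right { -1; 0 } — simplest -2
RRB: Left { -2 }, Right { -1; 0 } — simplest -3/2
RRBR: Left { -2 }, Right { -3/2; -1; 0 } — simplest -7/4
RRBRB: Left { -2; -7/4 }, Right { -3/2; -1; 0 } — simplest -13/8
RRBRBB: Left { -2; -7/4; -13/8 }, Right { -3/2; -1; 0 } — simplest -25/16
RRBRBBB: Left { -2; -7/4; -13/8; -25/16 }, Right { -3/2; -1; 0 } — simplest -49/32
RRBRBBBB: Left { -2; -7/4; -13/8; -25/16; -49/32 }, Right { -3/2; -1; 0 } — simplest -97/64
RRBRBBBBR: Left { -2; -7/4; -13/8; -25/16; -49/32 }, Right { -97/64; -3/2; -1; 0 } — simplest -195/128
RRBRBBBBRB: Left { -2; -7/4; -13/8; -25/16; -49/32; -195/128 }, Right { -97/64; -3/2; -1; 0 } — simplest -389/256
RRBRBBBBRBR: Left { -2; -7/4; -13/8; -25/16; -49/32; -195/128 }, Right { -389/256; -97/64; -3/2; -1; 0 } — simplest -779/512
RRBRBBBBRBRR: Left { -2; -7/4; -13/8; -25/16; -49/32; -195/128 }, Right { -779/512; -389/256; -97/64; -3/2; -1; 0 } — simplest -1559/1024
RRBRBBBBRBRRB: Left { -2; -7/4; -13/8; -25/16; -49/32; -195/128; -1559/1024 }, Right { -779/512; -389/256; -97/64; -3/2; -1; 0 } — simplest -3117/2048
RRBRBBBBRBRRBB: Left { -2; -7/4; -13/8; -25/16; -49/32; -195/128; -1559/1024; -3117/2048 }, Right { -779/512; -389/256; -97/64; -3/2; -1; 0 } — simplest -6233/4096

-6233/4096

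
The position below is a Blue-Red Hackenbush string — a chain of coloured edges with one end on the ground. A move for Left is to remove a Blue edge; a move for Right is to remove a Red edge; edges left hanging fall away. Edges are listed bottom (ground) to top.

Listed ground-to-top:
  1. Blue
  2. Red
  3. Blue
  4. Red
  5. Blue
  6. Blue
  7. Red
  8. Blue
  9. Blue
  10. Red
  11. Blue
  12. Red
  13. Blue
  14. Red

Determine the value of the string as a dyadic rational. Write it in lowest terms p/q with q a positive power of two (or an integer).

5845/8192

step 1: add Blue to get B; options L={ 0 } R={ (no moves) } ⇒ 1
step 2: add Red to get BR; options L={ 0 } R={ 1 } ⇒ 1/2
step 3: add Blue to get BRB; options L={ 0, 1/2 } R={ 1 } ⇒ 3/4
step 4: add Red to get BRBR; options L={ 0, 1/2 } R={ 3/4, 1 } ⇒ 5/8
step 5: add Blue to get BRBRB; options L={ 0, 1/2, 5/8 } R={ 3/4, 1 } ⇒ 11/16
step 6: add Blue to get BRBRBB; options L={ 0, 1/2, 5/8, 11/16 } R={ 3/4, 1 } ⇒ 23/32
step 7: add Red to get BRBRBBR; options L={ 0, 1/2, 5/8, 11/16 } R={ 23/32, 3/4, 1 } ⇒ 45/64
step 8: add Blue to get BRBRBBRB; options L={ 0, 1/2, 5/8, 11/16, 45/64 } R={ 23/32, 3/4, 1 } ⇒ 91/128
step 9: add Blue to get BRBRBBRBB; options L={ 0, 1/2, 5/8, 11/16, 45/64, 91/128 } R={ 23/32, 3/4, 1 } ⇒ 183/256
step 10: add Red to get BRBRBBRBBR; options L={ 0, 1/2, 5/8, 11/16, 45/64, 91/128 } R={ 183/256, 23/32, 3/4, 1 } ⇒ 365/512
step 11: add Blue to get BRBRBBRBBRB; options L={ 0, 1/2, 5/8, 11/16, 45/64, 91/128, 365/512 } R={ 183/256, 23/32, 3/4, 1 } ⇒ 731/1024
step 12: add Red to get BRBRBBRBBRBR; options L={ 0, 1/2, 5/8, 11/16, 45/64, 91/128, 365/512 } R={ 731/1024, 183/256, 23/32, 3/4, 1 } ⇒ 1461/2048
step 13: add Blue to get BRBRBBRBBRBRB; options L={ 0, 1/2, 5/8, 11/16, 45/64, 91/128, 365/512, 1461/2048 } R={ 731/1024, 183/256, 23/32, 3/4, 1 } ⇒ 2923/4096
step 14: add Red to get BRBRBBRBBRBRBR; options L={ 0, 1/2, 5/8, 11/16, 45/64, 91/128, 365/512, 1461/2048 } R={ 2923/4096, 731/1024, 183/256, 23/32, 3/4, 1 } ⇒ 5845/8192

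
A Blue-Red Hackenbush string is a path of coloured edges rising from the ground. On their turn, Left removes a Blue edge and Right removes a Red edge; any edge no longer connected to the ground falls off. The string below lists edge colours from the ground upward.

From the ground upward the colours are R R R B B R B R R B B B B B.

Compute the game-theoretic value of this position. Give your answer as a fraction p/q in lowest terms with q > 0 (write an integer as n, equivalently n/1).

-4801/2048

G(R) = {  | 0 } gives -1
G(RR) = {  | -1,0 } gives -2
G(RRR) = {  | -2,-1,0 } gives -3
G(RRRB) = { -3 | -2,-1,0 } gives -5/2
G(RRRBB) = { -3,-5/2 | -2,-1,0 } gives -9/4
G(RRRBBR) = { -3,-5/2 | -9/4,-2,-1,0 } gives -19/8
G(RRRBBRB) = { -3,-5/2,-19/8 | -9/4,-2,-1,0 } gives -37/16
G(RRRBBRBR) = { -3,-5/2,-19/8 | -37/16,-9/4,-2,-1,0 } gives -75/32
G(RRRBBRBRR) = { -3,-5/2,-19/8 | -75/32,-37/16,-9/4,-2,-1,0 } gives -151/64
G(RRRBBRBRRB) = { -3,-5/2,-19/8,-151/64 | -75/32,-37/16,-9/4,-2,-1,0 } gives -301/128
G(RRRBBRBRRBB) = { -3,-5/2,-19/8,-151/64,-301/128 | -75/32,-37/16,-9/4,-2,-1,0 } gives -601/256
G(RRRBBRBRRBBB) = { -3,-5/2,-19/8,-151/64,-301/128,-601/256 | -75/32,-37/16,-9/4,-2,-1,0 } gives -1201/512
G(RRRBBRBRRBBBB) = { -3,-5/2,-19/8,-151/64,-301/128,-601/256,-1201/512 | -75/32,-37/16,-9/4,-2,-1,0 } gives -2401/1024
G(RRRBBRBRRBBBBB) = { -3,-5/2,-19/8,-151/64,-301/128,-601/256,-1201/512,-2401/1024 | -75/32,-37/16,-9/4,-2,-1,0 } gives -4801/2048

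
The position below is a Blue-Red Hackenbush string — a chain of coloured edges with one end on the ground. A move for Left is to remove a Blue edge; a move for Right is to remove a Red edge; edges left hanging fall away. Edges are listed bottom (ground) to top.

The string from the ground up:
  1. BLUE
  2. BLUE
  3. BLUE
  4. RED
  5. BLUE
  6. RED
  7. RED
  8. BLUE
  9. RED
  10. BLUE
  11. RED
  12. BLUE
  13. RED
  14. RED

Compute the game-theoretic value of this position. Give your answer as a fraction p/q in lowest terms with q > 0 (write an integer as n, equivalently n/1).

5289/2048

Build G(s[:k]) for k = 1..14, string s = BLUE BLUE BLUE RED BLUE RED RED BLUE RED BLUE RED BLUE RED RED.
B: Left { 0 }, Right { none } ⇒ simplest 1
BB: Left { 0 1 }, Right { none } ⇒ simplest 2
BBB: Left { 0 1 2 }, Right { none } ⇒ simplest 3
BBBR: Left { 0 1 2 }, Right { 3 } ⇒ simplest 5/2
BBBRB: Left { 0 1 2 5/2 }, Right { 3 } ⇒ simplest 11/4
BBBRBR: Left { 0 1 2 5/2 }, Right { 11/4 3 } ⇒ simplest 21/8
BBBRBRR: Left { 0 1 2 5/2 }, Right { 21/8 11/4 3 } ⇒ simplest 41/16
BBBRBRRB: Left { 0 1 2 5/2 41/16 }, Right { 21/8 11/4 3 } ⇒ simplest 83/32
BBBRBRRBR: Left { 0 1 2 5/2 41/16 }, Right { 83/32 21/8 11/4 3 } ⇒ simplest 165/64
BBBRBRRBRB: Left { 0 1 2 5/2 41/16 165/64 }, Right { 83/32 21/8 11/4 3 } ⇒ simplest 331/128
BBBRBRRBRBR: Left { 0 1 2 5/2 41/16 165/64 }, Right { 331/128 83/32 21/8 11/4 3 } ⇒ simplest 661/256
BBBRBRRBRBRB: Left { 0 1 2 5/2 41/16 165/64 661/256 }, Right { 331/128 83/32 21/8 11/4 3 } ⇒ simplest 1323/512
BBBRBRRBRBRBR: Left { 0 1 2 5/2 41/16 165/64 661/256 }, Right { 1323/512 331/128 83/32 21/8 11/4 3 } ⇒ simplest 2645/1024
BBBRBRRBRBRBRR: Left { 0 1 2 5/2 41/16 165/64 661/256 }, Right { 2645/1024 1323/512 331/128 83/32 21/8 11/4 3 } ⇒ simplest 5289/2048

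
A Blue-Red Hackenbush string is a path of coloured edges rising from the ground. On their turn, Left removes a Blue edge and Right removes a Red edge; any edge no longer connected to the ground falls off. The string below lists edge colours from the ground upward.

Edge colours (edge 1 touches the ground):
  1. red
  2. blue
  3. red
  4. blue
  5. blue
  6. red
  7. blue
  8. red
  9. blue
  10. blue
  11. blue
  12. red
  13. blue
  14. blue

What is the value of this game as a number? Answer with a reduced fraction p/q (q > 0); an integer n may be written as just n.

-4745/8192

val_1 [r]  L=[·]  R=[0]  -> -1
val_2 [rb]  L=[-1]  R=[0]  -> -1/2
val_3 [rbr]  L=[-1]  R=[-1/2 0]  -> -3/4
val_4 [rbrb]  L=[-1 -3/4]  R=[-1/2 0]  -> -5/8
val_5 [rbrbb]  L=[-1 -3/4 -5/8]  R=[-1/2 0]  -> -9/16
val_6 [rbrbbr]  L=[-1 -3/4 -5/8]  R=[-9/16 -1/2 0]  -> -19/32
val_7 [rbrbbrb]  L=[-1 -3/4 -5/8 -19/32]  R=[-9/16 -1/2 0]  -> -37/64
val_8 [rbrbbrbr]  L=[-1 -3/4 -5/8 -19/32]  R=[-37/64 -9/16 -1/2 0]  -> -75/128
val_9 [rbrbbrbrb]  L=[-1 -3/4 -5/8 -19/32 -75/128]  R=[-37/64 -9/16 -1/2 0]  -> -149/256
val_10 [rbrbbrbrbb]  L=[-1 -3/4 -5/8 -19/32 -75/128 -149/256]  R=[-37/64 -9/16 -1/2 0]  -> -297/512
val_11 [rbrbbrbrbbb]  L=[-1 -3/4 -5/8 -19/32 -75/128 -149/256 -297/512]  R=[-37/64 -9/16 -1/2 0]  -> -593/1024
val_12 [rbrbbrbrbbbr]  L=[-1 -3/4 -5/8 -19/32 -75/128 -149/256 -297/512]  R=[-593/1024 -37/64 -9/16 -1/2 0]  -> -1187/2048
val_13 [rbrbbrbrbbbrb]  L=[-1 -3/4 -5/8 -19/32 -75/128 -149/256 -297/512 -1187/2048]  R=[-593/1024 -37/64 -9/16 -1/2 0]  -> -2373/4096
val_14 [rbrbbrbrbbbrbb]  L=[-1 -3/4 -5/8 -19/32 -75/128 -149/256 -297/512 -1187/2048 -2373/4096]  R=[-593/1024 -37/64 -9/16 -1/2 0]  -> -4745/8192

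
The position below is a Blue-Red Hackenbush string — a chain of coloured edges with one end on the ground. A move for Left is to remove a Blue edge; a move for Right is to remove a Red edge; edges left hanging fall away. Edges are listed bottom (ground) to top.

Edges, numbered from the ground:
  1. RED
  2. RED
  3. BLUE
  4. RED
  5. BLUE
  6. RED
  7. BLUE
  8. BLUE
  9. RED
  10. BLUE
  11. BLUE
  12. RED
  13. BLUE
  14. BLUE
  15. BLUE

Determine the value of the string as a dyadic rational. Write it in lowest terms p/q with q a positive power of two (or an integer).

-13457/8192

edge 1 of 15 (RED): { none | 0 } -> -1
edge 2 of 15 (RED): { none | -1 0 } -> -2
edge 3 of 15 (BLUE): { -2 | -1 0 } -> -3/2
edge 4 of 15 (RED): { -2 | -3/2 -1 0 } -> -7/4
edge 5 of 15 (BLUE): { -2 -7/4 | -3/2 -1 0 } -> -13/8
edge 6 of 15 (RED): { -2 -7/4 | -13/8 -3/2 -1 0 } -> -27/16
edge 7 of 15 (BLUE): { -2 -7/4 -27/16 | -13/8 -3/2 -1 0 } -> -53/32
edge 8 of 15 (BLUE): { -2 -7/4 -27/16 -53/32 | -13/8 -3/2 -1 0 } -> -105/64
edge 9 of 15 (RED): { -2 -7/4 -27/16 -53/32 | -105/64 -13/8 -3/2 -1 0 } -> -211/128
edge 10 of 15 (BLUE): { -2 -7/4 -27/16 -53/32 -211/128 | -105/64 -13/8 -3/2 -1 0 } -> -421/256
edge 11 of 15 (BLUE): { -2 -7/4 -27/16 -53/32 -211/128 -421/256 | -105/64 -13/8 -3/2 -1 0 } -> -841/512
edge 12 of 15 (RED): { -2 -7/4 -27/16 -53/32 -211/128 -421/256 | -841/512 -105/64 -13/8 -3/2 -1 0 } -> -1683/1024
edge 13 of 15 (BLUE): { -2 -7/4 -27/16 -53/32 -211/128 -421/256 -1683/1024 | -841/512 -105/64 -13/8 -3/2 -1 0 } -> -3365/2048
edge 14 of 15 (BLUE): { -2 -7/4 -27/16 -53/32 -211/128 -421/256 -1683/1024 -3365/2048 | -841/512 -105/64 -13/8 -3/2 -1 0 } -> -6729/4096
edge 15 of 15 (BLUE): { -2 -7/4 -27/16 -53/32 -211/128 -421/256 -1683/1024 -3365/2048 -6729/4096 | -841/512 -105/64 -13/8 -3/2 -1 0 } -> -13457/8192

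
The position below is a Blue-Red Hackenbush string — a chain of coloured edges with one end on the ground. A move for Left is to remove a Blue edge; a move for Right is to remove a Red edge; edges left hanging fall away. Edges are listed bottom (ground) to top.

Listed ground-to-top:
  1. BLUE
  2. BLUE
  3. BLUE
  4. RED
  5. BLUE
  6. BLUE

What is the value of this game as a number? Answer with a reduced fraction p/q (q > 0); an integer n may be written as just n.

step 1: add BLUE to get B; options L={ 0 } R={ ∅ } so 1
step 2: add BLUE to get BB; options L={ 0 1 } R={ ∅ } so 2
step 3: add BLUE to get BBB; options L={ 0 1 2 } R={ ∅ } so 3
step 4: add RED to get BBBR; options L={ 0 1 2 } R={ 3 } so 5/2
step 5: add BLUE to get BBBRB; options L={ 0 1 2 5/2 } R={ 3 } so 11/4
step 6: add BLUE to get BBBRBB; options L={ 0 1 2 5/2 11/4 } R={ 3 } so 23/8

23/8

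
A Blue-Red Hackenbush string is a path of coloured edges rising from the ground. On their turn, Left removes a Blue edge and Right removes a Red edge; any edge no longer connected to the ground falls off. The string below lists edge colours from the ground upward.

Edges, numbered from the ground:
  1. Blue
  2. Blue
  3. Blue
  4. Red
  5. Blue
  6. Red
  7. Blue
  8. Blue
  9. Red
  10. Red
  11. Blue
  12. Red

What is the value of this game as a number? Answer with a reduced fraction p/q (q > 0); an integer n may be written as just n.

1381/512

Recurse on prefixes of the 12-edge string Blue Blue Blue Red Blue Red Blue Blue Red Red Blue Red:
val(B) = { 0 | · } ⇒ 1
val(BB) = { 0,1 | · } ⇒ 2
val(BBB) = { 0,1,2 | · } ⇒ 3
val(BBBR) = { 0,1,2 | 3 } ⇒ 5/2
val(BBBRB) = { 0,1,2,5/2 | 3 } ⇒ 11/4
val(BBBRBR) = { 0,1,2,5/2 | 11/4,3 } ⇒ 21/8
val(BBBRBRB) = { 0,1,2,5/2,21/8 | 11/4,3 } ⇒ 43/16
val(BBBRBRBB) = { 0,1,2,5/2,21/8,43/16 | 11/4,3 } ⇒ 87/32
val(BBBRBRBBR) = { 0,1,2,5/2,21/8,43/16 | 87/32,11/4,3 } ⇒ 173/64
val(BBBRBRBBRR) = { 0,1,2,5/2,21/8,43/16 | 173/64,87/32,11/4,3 } ⇒ 345/128
val(BBBRBRBBRRB) = { 0,1,2,5/2,21/8,43/16,345/128 | 173/64,87/32,11/4,3 } ⇒ 691/256
val(BBBRBRBBRRBR) = { 0,1,2,5/2,21/8,43/16,345/128 | 691/256,173/64,87/32,11/4,3 } ⇒ 1381/512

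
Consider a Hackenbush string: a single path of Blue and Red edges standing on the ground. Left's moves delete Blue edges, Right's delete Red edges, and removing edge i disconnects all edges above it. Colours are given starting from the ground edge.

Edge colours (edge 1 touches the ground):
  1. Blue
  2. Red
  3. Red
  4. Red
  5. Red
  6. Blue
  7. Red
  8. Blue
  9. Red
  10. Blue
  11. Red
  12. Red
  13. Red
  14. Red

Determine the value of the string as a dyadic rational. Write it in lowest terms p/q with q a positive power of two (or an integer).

673/8192

B: Left { 0 }, Right { none } gives simplest 1
BR: Left { 0 }, Right { 1 } gives simplest 1/2
BRR: Left { 0 }, Right { 1/2 1 } gives simplest 1/4
BRRR: Left { 0 }, Right { 1/4 1/2 1 } gives simplest 1/8
BRRRR: Left { 0 }, Right { 1/8 1/4 1/2 1 } gives simplest 1/16
BRRRRB: Left { 0 1/16 }, Right { 1/8 1/4 1/2 1 } gives simplest 3/32
BRRRRBR: Left { 0 1/16 }, Right { 3/32 1/8 1/4 1/2 1 } gives simplest 5/64
BRRRRBRB: Left { 0 1/16 5/64 }, Right { 3/32 1/8 1/4 1/2 1 } gives simplest 11/128
BRRRRBRBR: Left { 0 1/16 5/64 }, Right { 11/128 3/32 1/8 1/4 1/2 1 } gives simplest 21/256
BRRRRBRBRB: Left { 0 1/16 5/64 21/256 }, Right { 11/128 3/32 1/8 1/4 1/2 1 } gives simplest 43/512
BRRRRBRBRBR: Left { 0 1/16 5/64 21/256 }, Right { 43/512 11/128 3/32 1/8 1/4 1/2 1 } gives simplest 85/1024
BRRRRBRBRBRR: Left { 0 1/16 5/64 21/256 }, Right { 85/1024 43/512 11/128 3/32 1/8 1/4 1/2 1 } gives simplest 169/2048
BRRRRBRBRBRRR: Left { 0 1/16 5/64 21/256 }, Right { 169/2048 85/1024 43/512 11/128 3/32 1/8 1/4 1/2 1 } gives simplest 337/4096
BRRRRBRBRBRRRR: Left { 0 1/16 5/64 21/256 }, Right { 337/4096 169/2048 85/1024 43/512 11/128 3/32 1/8 1/4 1/2 1 } gives simplest 673/8192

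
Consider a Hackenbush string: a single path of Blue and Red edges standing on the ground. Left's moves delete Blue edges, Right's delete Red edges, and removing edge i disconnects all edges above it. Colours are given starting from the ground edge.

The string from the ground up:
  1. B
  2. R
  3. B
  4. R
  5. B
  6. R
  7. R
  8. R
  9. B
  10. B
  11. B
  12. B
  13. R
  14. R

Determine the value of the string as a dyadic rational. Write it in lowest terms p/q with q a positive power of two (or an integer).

5241/8192

Build g(s[:k]) for k = 1..14, string s = B R B R B R R R B B B B R R.
edge 1 of 14 (B): { 0 | none } → 1
edge 2 of 14 (R): { 0 | 1 } → 1/2
edge 3 of 14 (B): { 0; 1/2 | 1 } → 3/4
edge 4 of 14 (R): { 0; 1/2 | 3/4; 1 } → 5/8
edge 5 of 14 (B): { 0; 1/2; 5/8 | 3/4; 1 } → 11/16
edge 6 of 14 (R): { 0; 1/2; 5/8 | 11/16; 3/4; 1 } → 21/32
edge 7 of 14 (R): { 0; 1/2; 5/8 | 21/32; 11/16; 3/4; 1 } → 41/64
edge 8 of 14 (R): { 0; 1/2; 5/8 | 41/64; 21/32; 11/16; 3/4; 1 } → 81/128
edge 9 of 14 (B): { 0; 1/2; 5/8; 81/128 | 41/64; 21/32; 11/16; 3/4; 1 } → 163/256
edge 10 of 14 (B): { 0; 1/2; 5/8; 81/128; 163/256 | 41/64; 21/32; 11/16; 3/4; 1 } → 327/512
edge 11 of 14 (B): { 0; 1/2; 5/8; 81/128; 163/256; 327/512 | 41/64; 21/32; 11/16; 3/4; 1 } → 655/1024
edge 12 of 14 (B): { 0; 1/2; 5/8; 81/128; 163/256; 327/512; 655/1024 | 41/64; 21/32; 11/16; 3/4; 1 } → 1311/2048
edge 13 of 14 (R): { 0; 1/2; 5/8; 81/128; 163/256; 327/512; 655/1024 | 1311/2048; 41/64; 21/32; 11/16; 3/4; 1 } → 2621/4096
edge 14 of 14 (R): { 0; 1/2; 5/8; 81/128; 163/256; 327/512; 655/1024 | 2621/4096; 1311/2048; 41/64; 21/32; 11/16; 3/4; 1 } → 5241/8192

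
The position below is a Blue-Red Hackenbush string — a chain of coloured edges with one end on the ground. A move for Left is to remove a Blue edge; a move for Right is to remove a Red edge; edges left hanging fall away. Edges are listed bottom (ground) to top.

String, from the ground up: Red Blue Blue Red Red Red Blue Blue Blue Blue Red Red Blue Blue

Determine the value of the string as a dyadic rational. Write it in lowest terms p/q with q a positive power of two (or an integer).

Recurse on prefixes of the 14-edge string Red Blue Blue Red Red Red Blue Blue Blue Blue Red Red Blue Blue:
1 of 14 · R · max L −∞ · min R 0 => -1
2 of 14 · RB · max L -1 · min R 0 => -1/2
3 of 14 · RBB · max L -1/2 · min R 0 => -1/4
4 of 14 · RBBR · max L -1/2 · min R -1/4 => -3/8
5 of 14 · RBBRR · max L -1/2 · min R -3/8 => -7/16
6 of 14 · RBBRRR · max L -1/2 · min R -7/16 => -15/32
7 of 14 · RBBRRRB · max L -15/32 · min R -7/16 => -29/64
8 of 14 · RBBRRRBB · max L -29/64 · min R -7/16 => -57/128
9 of 14 · RBBRRRBBB · max L -57/128 · min R -7/16 => -113/256
10 of 14 · RBBRRRBBBB · max L -113/256 · min R -7/16 => -225/512
11 of 14 · RBBRRRBBBBR · max L -113/256 · min R -225/512 => -451/1024
12 of 14 · RBBRRRBBBBRR · max L -113/256 · min R -451/1024 => -903/2048
13 of 14 · RBBRRRBBBBRRB · max L -903/2048 · min R -451/1024 => -1805/4096
14 of 14 · RBBRRRBBBBRRBB · max L -1805/4096 · min R -451/1024 => -3609/8192

-3609/8192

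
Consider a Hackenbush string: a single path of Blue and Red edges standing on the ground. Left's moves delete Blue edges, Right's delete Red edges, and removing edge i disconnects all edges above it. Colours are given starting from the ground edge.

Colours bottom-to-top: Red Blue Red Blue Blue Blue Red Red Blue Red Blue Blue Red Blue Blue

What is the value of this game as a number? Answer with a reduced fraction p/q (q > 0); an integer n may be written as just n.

-9033/16384

Build value(s[:k]) for k = 1..15, string s = Red Blue Red Blue Blue Blue Red Red Blue Red Blue Blue Red Blue Blue.
R: Left { · }, Right { 0 } = simplest -1
RB: Left { -1 }, Right { 0 } = simplest -1/2
RBR: Left { -1 }, Right { -1/2 0 } = simplest -3/4
RBRB: Left { -1 -3/4 }, Right { -1/2 0 } = simplest -5/8
RBRBB: Left { -1 -3/4 -5/8 }, Right { -1/2 0 } = simplest -9/16
RBRBBB: Left { -1 -3/4 -5/8 -9/16 }, Right { -1/2 0 } = simplest -17/32
RBRBBBR: Left { -1 -3/4 -5/8 -9/16 }, Right { -17/32 -1/2 0 } = simplest -35/64
RBRBBBRR: Left { -1 -3/4 -5/8 -9/16 }, Right { -35/64 -17/32 -1/2 0 } = simplest -71/128
RBRBBBRRB: Left { -1 -3/4 -5/8 -9/16 -71/128 }, Right { -35/64 -17/32 -1/2 0 } = simplest -141/256
RBRBBBRRBR: Left { -1 -3/4 -5/8 -9/16 -71/128 }, Right { -141/256 -35/64 -17/32 -1/2 0 } = simplest -283/512
RBRBBBRRBRB: Left { -1 -3/4 -5/8 -9/16 -71/128 -283/512 }, Right { -141/256 -35/64 -17/32 -1/2 0 } = simplest -565/1024
RBRBBBRRBRBB: Left { -1 -3/4 -5/8 -9/16 -71/128 -283/512 -565/1024 }, Right { -141/256 -35/64 -17/32 -1/2 0 } = simplest -1129/2048
RBRBBBRRBRBBR: Left { -1 -3/4 -5/8 -9/16 -71/128 -283/512 -565/1024 }, Right { -1129/2048 -141/256 -35/64 -17/32 -1/2 0 } = simplest -2259/4096
RBRBBBRRBRBBRB: Left { -1 -3/4 -5/8 -9/16 -71/128 -283/512 -565/1024 -2259/4096 }, Right { -1129/2048 -141/256 -35/64 -17/32 -1/2 0 } = simplest -4517/8192
RBRBBBRRBRBBRBB: Left { -1 -3/4 -5/8 -9/16 -71/128 -283/512 -565/1024 -2259/4096 -4517/8192 }, Right { -1129/2048 -141/256 -35/64 -17/32 -1/2 0 } = simplest -9033/16384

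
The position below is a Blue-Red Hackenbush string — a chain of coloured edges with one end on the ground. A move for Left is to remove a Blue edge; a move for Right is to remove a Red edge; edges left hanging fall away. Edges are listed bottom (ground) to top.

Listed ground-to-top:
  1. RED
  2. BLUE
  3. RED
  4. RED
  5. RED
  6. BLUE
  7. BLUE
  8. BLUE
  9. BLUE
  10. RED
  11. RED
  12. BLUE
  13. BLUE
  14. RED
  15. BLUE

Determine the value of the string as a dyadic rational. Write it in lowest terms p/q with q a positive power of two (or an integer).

-14437/16384

g(R) = { (no moves) | 0 } = -1
g(RB) = { -1 | 0 } = -1/2
g(RBR) = { -1 | -1/2; 0 } = -3/4
g(RBRR) = { -1 | -3/4; -1/2; 0 } = -7/8
g(RBRRR) = { -1 | -7/8; -3/4; -1/2; 0 } = -15/16
g(RBRRRB) = { -1; -15/16 | -7/8; -3/4; -1/2; 0 } = -29/32
g(RBRRRBB) = { -1; -15/16; -29/32 | -7/8; -3/4; -1/2; 0 } = -57/64
g(RBRRRBBB) = { -1; -15/16; -29/32; -57/64 | -7/8; -3/4; -1/2; 0 } = -113/128
g(RBRRRBBBB) = { -1; -15/16; -29/32; -57/64; -113/128 | -7/8; -3/4; -1/2; 0 } = -225/256
g(RBRRRBBBBR) = { -1; -15/16; -29/32; -57/64; -113/128 | -225/256; -7/8; -3/4; -1/2; 0 } = -451/512
g(RBRRRBBBBRR) = { -1; -15/16; -29/32; -57/64; -113/128 | -451/512; -225/256; -7/8; -3/4; -1/2; 0 } = -903/1024
g(RBRRRBBBBRRB) = { -1; -15/16; -29/32; -57/64; -113/128; -903/1024 | -451/512; -225/256; -7/8; -3/4; -1/2; 0 } = -1805/2048
g(RBRRRBBBBRRBB) = { -1; -15/16; -29/32; -57/64; -113/128; -903/1024; -1805/2048 | -451/512; -225/256; -7/8; -3/4; -1/2; 0 } = -3609/4096
g(RBRRRBBBBRRBBR) = { -1; -15/16; -29/32; -57/64; -113/128; -903/1024; -1805/2048 | -3609/4096; -451/512; -225/256; -7/8; -3/4; -1/2; 0 } = -7219/8192
g(RBRRRBBBBRRBBRB) = { -1; -15/16; -29/32; -57/64; -113/128; -903/1024; -1805/2048; -7219/8192 | -3609/4096; -451/512; -225/256; -7/8; -3/4; -1/2; 0 } = -14437/16384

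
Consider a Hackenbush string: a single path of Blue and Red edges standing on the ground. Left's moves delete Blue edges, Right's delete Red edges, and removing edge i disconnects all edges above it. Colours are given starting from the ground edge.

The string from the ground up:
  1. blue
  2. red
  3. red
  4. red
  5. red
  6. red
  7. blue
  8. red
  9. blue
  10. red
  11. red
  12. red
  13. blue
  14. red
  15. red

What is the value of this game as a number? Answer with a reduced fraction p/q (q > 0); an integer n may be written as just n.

649/16384

Prefix values for blue red red red red red blue red blue red red red blue red red via {L|R} + simplicity:
G(b) = { 0 | ∅ } gives 1
G(br) = { 0 | 1 } gives 1/2
G(brr) = { 0 | 1/2, 1 } gives 1/4
G(brrr) = { 0 | 1/4, 1/2, 1 } gives 1/8
G(brrrr) = { 0 | 1/8, 1/4, 1/2, 1 } gives 1/16
G(brrrrr) = { 0 | 1/16, 1/8, 1/4, 1/2, 1 } gives 1/32
G(brrrrrb) = { 0, 1/32 | 1/16, 1/8, 1/4, 1/2, 1 } gives 3/64
G(brrrrrbr) = { 0, 1/32 | 3/64, 1/16, 1/8, 1/4, 1/2, 1 } gives 5/128
G(brrrrrbrb) = { 0, 1/32, 5/128 | 3/64, 1/16, 1/8, 1/4, 1/2, 1 } gives 11/256
G(brrrrrbrbr) = { 0, 1/32, 5/128 | 11/256, 3/64, 1/16, 1/8, 1/4, 1/2, 1 } gives 21/512
G(brrrrrbrbrr) = { 0, 1/32, 5/128 | 21/512, 11/256, 3/64, 1/16, 1/8, 1/4, 1/2, 1 } gives 41/1024
G(brrrrrbrbrrr) = { 0, 1/32, 5/128 | 41/1024, 21/512, 11/256, 3/64, 1/16, 1/8, 1/4, 1/2, 1 } gives 81/2048
G(brrrrrbrbrrrb) = { 0, 1/32, 5/128, 81/2048 | 41/1024, 21/512, 11/256, 3/64, 1/16, 1/8, 1/4, 1/2, 1 } gives 163/4096
G(brrrrrbrbrrrbr) = { 0, 1/32, 5/128, 81/2048 | 163/4096, 41/1024, 21/512, 11/256, 3/64, 1/16, 1/8, 1/4, 1/2, 1 } gives 325/8192
G(brrrrrbrbrrrbrr) = { 0, 1/32, 5/128, 81/2048 | 325/8192, 163/4096, 41/1024, 21/512, 11/256, 3/64, 1/16, 1/8, 1/4, 1/2, 1 } gives 649/16384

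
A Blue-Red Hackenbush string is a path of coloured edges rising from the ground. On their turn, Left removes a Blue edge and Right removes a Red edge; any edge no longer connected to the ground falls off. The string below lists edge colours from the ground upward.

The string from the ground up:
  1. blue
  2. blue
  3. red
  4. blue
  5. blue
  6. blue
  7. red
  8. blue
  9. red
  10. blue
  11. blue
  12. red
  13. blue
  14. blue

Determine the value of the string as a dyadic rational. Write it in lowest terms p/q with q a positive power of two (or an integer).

val_1 [b]  L=[0]  R=[·]  => 1
val_2 [bb]  L=[0; 1]  R=[·]  => 2
val_3 [bbr]  L=[0; 1]  R=[2]  => 3/2
val_4 [bbrb]  L=[0; 1; 3/2]  R=[2]  => 7/4
val_5 [bbrbb]  L=[0; 1; 3/2; 7/4]  R=[2]  => 15/8
val_6 [bbrbbb]  L=[0; 1; 3/2; 7/4; 15/8]  R=[2]  => 31/16
val_7 [bbrbbbr]  L=[0; 1; 3/2; 7/4; 15/8]  R=[31/16; 2]  => 61/32
val_8 [bbrbbbrb]  L=[0; 1; 3/2; 7/4; 15/8; 61/32]  R=[31/16; 2]  => 123/64
val_9 [bbrbbbrbr]  L=[0; 1; 3/2; 7/4; 15/8; 61/32]  R=[123/64; 31/16; 2]  => 245/128
val_10 [bbrbbbrbrb]  L=[0; 1; 3/2; 7/4; 15/8; 61/32; 245/128]  R=[123/64; 31/16; 2]  => 491/256
val_11 [bbrbbbrbrbb]  L=[0; 1; 3/2; 7/4; 15/8; 61/32; 245/128; 491/256]  R=[123/64; 31/16; 2]  => 983/512
val_12 [bbrbbbrbrbbr]  L=[0; 1; 3/2; 7/4; 15/8; 61/32; 245/128; 491/256]  R=[983/512; 123/64; 31/16; 2]  => 1965/1024
val_13 [bbrbbbrbrbbrb]  L=[0; 1; 3/2; 7/4; 15/8; 61/32; 245/128; 491/256; 1965/1024]  R=[983/512; 123/64; 31/16; 2]  => 3931/2048
val_14 [bbrbbbrbrbbrbb]  L=[0; 1; 3/2; 7/4; 15/8; 61/32; 245/128; 491/256; 1965/1024; 3931/2048]  R=[983/512; 123/64; 31/16; 2]  => 7863/4096

7863/4096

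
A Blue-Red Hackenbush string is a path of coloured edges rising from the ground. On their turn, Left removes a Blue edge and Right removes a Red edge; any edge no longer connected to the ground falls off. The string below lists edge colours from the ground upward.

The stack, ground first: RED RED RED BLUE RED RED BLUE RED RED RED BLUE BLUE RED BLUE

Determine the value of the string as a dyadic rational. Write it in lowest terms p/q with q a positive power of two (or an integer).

-5861/2048

1 of 14 · R · max L −∞ · min R 0 -> -1
2 of 14 · RR · max L −∞ · min R -1 -> -2
3 of 14 · RRR · max L −∞ · min R -2 -> -3
4 of 14 · RRRB · max L -3 · min R -2 -> -5/2
5 of 14 · RRRBR · max L -3 · min R -5/2 -> -11/4
6 of 14 · RRRBRR · max L -3 · min R -11/4 -> -23/8
7 of 14 · RRRBRRB · max L -23/8 · min R -11/4 -> -45/16
8 of 14 · RRRBRRBR · max L -23/8 · min R -45/16 -> -91/32
9 of 14 · RRRBRRBRR · max L -23/8 · min R -91/32 -> -183/64
10 of 14 · RRRBRRBRRR · max L -23/8 · min R -183/64 -> -367/128
11 of 14 · RRRBRRBRRRB · max L -367/128 · min R -183/64 -> -733/256
12 of 14 · RRRBRRBRRRBB · max L -733/256 · min R -183/64 -> -1465/512
13 of 14 · RRRBRRBRRRBBR · max L -733/256 · min R -1465/512 -> -2931/1024
14 of 14 · RRRBRRBRRRBBRB · max L -2931/1024 · min R -1465/512 -> -5861/2048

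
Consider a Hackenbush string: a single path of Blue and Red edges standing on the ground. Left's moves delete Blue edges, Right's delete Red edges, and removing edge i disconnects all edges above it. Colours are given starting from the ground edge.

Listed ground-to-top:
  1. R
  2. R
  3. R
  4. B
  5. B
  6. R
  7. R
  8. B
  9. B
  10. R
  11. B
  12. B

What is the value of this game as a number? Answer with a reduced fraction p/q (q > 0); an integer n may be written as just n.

edge 1 of 12 (R): { — | 0 } ⇒ -1
edge 2 of 12 (R): { — | -1, 0 } ⇒ -2
edge 3 of 12 (R): { — | -2, -1, 0 } ⇒ -3
edge 4 of 12 (B): { -3 | -2, -1, 0 } ⇒ -5/2
edge 5 of 12 (B): { -3, -5/2 | -2, -1, 0 } ⇒ -9/4
edge 6 of 12 (R): { -3, -5/2 | -9/4, -2, -1, 0 } ⇒ -19/8
edge 7 of 12 (R): { -3, -5/2 | -19/8, -9/4, -2, -1, 0 } ⇒ -39/16
edge 8 of 12 (B): { -3, -5/2, -39/16 | -19/8, -9/4, -2, -1, 0 } ⇒ -77/32
edge 9 of 12 (B): { -3, -5/2, -39/16, -77/32 | -19/8, -9/4, -2, -1, 0 } ⇒ -153/64
edge 10 of 12 (R): { -3, -5/2, -39/16, -77/32 | -153/64, -19/8, -9/4, -2, -1, 0 } ⇒ -307/128
edge 11 of 12 (B): { -3, -5/2, -39/16, -77/32, -307/128 | -153/64, -19/8, -9/4, -2, -1, 0 } ⇒ -613/256
edge 12 of 12 (B): { -3, -5/2, -39/16, -77/32, -307/128, -613/256 | -153/64, -19/8, -9/4, -2, -1, 0 } ⇒ -1225/512

-1225/512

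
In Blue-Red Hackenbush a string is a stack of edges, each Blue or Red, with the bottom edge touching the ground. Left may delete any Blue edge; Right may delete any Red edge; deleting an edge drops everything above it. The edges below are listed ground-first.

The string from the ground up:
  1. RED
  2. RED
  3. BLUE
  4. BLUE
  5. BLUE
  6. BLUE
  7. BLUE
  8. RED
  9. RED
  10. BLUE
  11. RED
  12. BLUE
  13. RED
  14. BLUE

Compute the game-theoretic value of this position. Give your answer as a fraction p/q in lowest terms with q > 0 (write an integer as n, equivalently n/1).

-4309/4096

R: Left { · }, Right { 0 } → simplest -1
RR: Left { · }, Right { -1; 0 } → simplest -2
RRB: Left { -2 }, Right { -1; 0 } → simplest -3/2
RRBB: Left { -2; -3/2 }, Right { -1; 0 } → simplest -5/4
RRBBB: Left { -2; -3/2; -5/4 }, Right { -1; 0 } → simplest -9/8
RRBBBB: Left { -2; -3/2; -5/4; -9/8 }, Right { -1; 0 } → simplest -17/16
RRBBBBB: Left { -2; -3/2; -5/4; -9/8; -17/16 }, Right { -1; 0 } → simplest -33/32
RRBBBBBR: Left { -2; -3/2; -5/4; -9/8; -17/16 }, Right { -33/32; -1; 0 } → simplest -67/64
RRBBBBBRR: Left { -2; -3/2; -5/4; -9/8; -17/16 }, Right { -67/64; -33/32; -1; 0 } → simplest -135/128
RRBBBBBRRB: Left { -2; -3/2; -5/4; -9/8; -17/16; -135/128 }, Right { -67/64; -33/32; -1; 0 } → simplest -269/256
RRBBBBBRRBR: Left { -2; -3/2; -5/4; -9/8; -17/16; -135/128 }, Right { -269/256; -67/64; -33/32; -1; 0 } → simplest -539/512
RRBBBBBRRBRB: Left { -2; -3/2; -5/4; -9/8; -17/16; -135/128; -539/512 }, Right { -269/256; -67/64; -33/32; -1; 0 } → simplest -1077/1024
RRBBBBBRRBRBR: Left { -2; -3/2; -5/4; -9/8; -17/16; -135/128; -539/512 }, Right { -1077/1024; -269/256; -67/64; -33/32; -1; 0 } → simplest -2155/2048
RRBBBBBRRBRBRB: Left { -2; -3/2; -5/4; -9/8; -17/16; -135/128; -539/512; -2155/2048 }, Right { -1077/1024; -269/256; -67/64; -33/32; -1; 0 } → simplest -4309/4096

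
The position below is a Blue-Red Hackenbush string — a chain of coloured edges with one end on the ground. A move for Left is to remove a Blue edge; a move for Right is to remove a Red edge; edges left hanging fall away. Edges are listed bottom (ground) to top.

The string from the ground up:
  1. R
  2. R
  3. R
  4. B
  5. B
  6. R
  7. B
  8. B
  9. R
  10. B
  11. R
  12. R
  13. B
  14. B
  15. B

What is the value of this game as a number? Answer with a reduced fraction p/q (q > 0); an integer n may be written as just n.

-9393/4096

1 of 15 · R · max L −∞ · min R 0 gives -1
2 of 15 · RR · max L −∞ · min R -1 gives -2
3 of 15 · RRR · max L −∞ · min R -2 gives -3
4 of 15 · RRRB · max L -3 · min R -2 gives -5/2
5 of 15 · RRRBB · max L -5/2 · min R -2 gives -9/4
6 of 15 · RRRBBR · max L -5/2 · min R -9/4 gives -19/8
7 of 15 · RRRBBRB · max L -19/8 · min R -9/4 gives -37/16
8 of 15 · RRRBBRBB · max L -37/16 · min R -9/4 gives -73/32
9 of 15 · RRRBBRBBR · max L -37/16 · min R -73/32 gives -147/64
10 of 15 · RRRBBRBBRB · max L -147/64 · min R -73/32 gives -293/128
11 of 15 · RRRBBRBBRBR · max L -147/64 · min R -293/128 gives -587/256
12 of 15 · RRRBBRBBRBRR · max L -147/64 · min R -587/256 gives -1175/512
13 of 15 · RRRBBRBBRBRRB · max L -1175/512 · min R -587/256 gives -2349/1024
14 of 15 · RRRBBRBBRBRRBB · max L -2349/1024 · min R -587/256 gives -4697/2048
15 of 15 · RRRBBRBBRBRRBBB · max L -4697/2048 · min R -587/256 gives -9393/4096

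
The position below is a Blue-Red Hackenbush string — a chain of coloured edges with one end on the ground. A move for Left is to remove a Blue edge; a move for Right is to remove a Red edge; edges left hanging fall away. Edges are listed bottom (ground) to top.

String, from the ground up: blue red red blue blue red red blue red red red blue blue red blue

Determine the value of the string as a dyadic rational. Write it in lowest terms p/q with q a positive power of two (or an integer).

Build value(s[:k]) for k = 1..15, string s = blue red red blue blue red red blue red red red blue blue red blue.
value_1 [b]  L=[0]  R=[(no moves)]  = 1
value_2 [br]  L=[0]  R=[1]  = 1/2
value_3 [brr]  L=[0]  R=[1/2; 1]  = 1/4
value_4 [brrb]  L=[0; 1/4]  R=[1/2; 1]  = 3/8
value_5 [brrbb]  L=[0; 1/4; 3/8]  R=[1/2; 1]  = 7/16
value_6 [brrbbr]  L=[0; 1/4; 3/8]  R=[7/16; 1/2; 1]  = 13/32
value_7 [brrbbrr]  L=[0; 1/4; 3/8]  R=[13/32; 7/16; 1/2; 1]  = 25/64
value_8 [brrbbrrb]  L=[0; 1/4; 3/8; 25/64]  R=[13/32; 7/16; 1/2; 1]  = 51/128
value_9 [brrbbrrbr]  L=[0; 1/4; 3/8; 25/64]  R=[51/128; 13/32; 7/16; 1/2; 1]  = 101/256
value_10 [brrbbrrbrr]  L=[0; 1/4; 3/8; 25/64]  R=[101/256; 51/128; 13/32; 7/16; 1/2; 1]  = 201/512
value_11 [brrbbrrbrrr]  L=[0; 1/4; 3/8; 25/64]  R=[201/512; 101/256; 51/128; 13/32; 7/16; 1/2; 1]  = 401/1024
value_12 [brrbbrrbrrrb]  L=[0; 1/4; 3/8; 25/64; 401/1024]  R=[201/512; 101/256; 51/128; 13/32; 7/16; 1/2; 1]  = 803/2048
value_13 [brrbbrrbrrrbb]  L=[0; 1/4; 3/8; 25/64; 401/1024; 803/2048]  R=[201/512; 101/256; 51/128; 13/32; 7/16; 1/2; 1]  = 1607/4096
value_14 [brrbbrrbrrrbbr]  L=[0; 1/4; 3/8; 25/64; 401/1024; 803/2048]  R=[1607/4096; 201/512; 101/256; 51/128; 13/32; 7/16; 1/2; 1]  = 3213/8192
value_15 [brrbbrrbrrrbbrb]  L=[0; 1/4; 3/8; 25/64; 401/1024; 803/2048; 3213/8192]  R=[1607/4096; 201/512; 101/256; 51/128; 13/32; 7/16; 1/2; 1]  = 6427/16384

6427/16384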